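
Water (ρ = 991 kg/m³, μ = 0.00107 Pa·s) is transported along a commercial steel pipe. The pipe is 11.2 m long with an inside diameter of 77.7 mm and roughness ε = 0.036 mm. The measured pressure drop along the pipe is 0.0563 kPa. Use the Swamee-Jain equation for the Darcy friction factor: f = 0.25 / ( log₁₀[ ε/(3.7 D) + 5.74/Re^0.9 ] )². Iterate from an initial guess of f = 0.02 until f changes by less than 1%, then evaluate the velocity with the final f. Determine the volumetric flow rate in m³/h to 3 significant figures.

Rearranging Darcy-Weisbach: V = √(2·ΔP·D/(f·L·ρ)). With ε/D = 3.6e-05/0.0777 = 0.000463, iterate starting from f = 0.02:
  f = 0.02 → V = √(2·56.3·0.0777/(0.02·11.2·991)) = 0.1985 m/s; Re = ρVD/μ = 1.429e+04; f → 0.02909
  f = 0.02909 → V = 0.1646 m/s; Re = 1.185e+04; f → 0.03045
  f = 0.03045 → V = 0.1609 m/s; Re = 1.158e+04; f → 0.03062
Converged (Δf/f < 1%). With the final f = 0.03062: V = √(2·56.3·0.0777/(0.03062·11.2·991)) = 0.1604 m/s.
Q = V·A = 0.1604·(π/4·0.0777²) = 0.0007608 m³/s = 2.74 m³/h.

Q ≈ 2.74 m³/h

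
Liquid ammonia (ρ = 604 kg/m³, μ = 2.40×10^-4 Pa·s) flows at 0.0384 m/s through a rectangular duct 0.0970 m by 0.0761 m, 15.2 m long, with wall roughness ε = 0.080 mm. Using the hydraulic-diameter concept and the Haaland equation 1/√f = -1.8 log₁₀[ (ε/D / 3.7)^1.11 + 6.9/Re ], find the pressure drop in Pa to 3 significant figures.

Hydraulic diameter D_h = 4A/P = 4·(0.097·0.0761)/(2·(0.097+0.0761)) = 0.02953/0.3462 = 0.08529 m.
Re = ρVD_h/μ = 604·0.0384·0.08529/0.00024 = 8242.
ε/D_h = 8e-05/0.08529 = 0.000938; Haaland gives 1/√f = -1.8 log₁₀[0.000102+0.000837] = 5.449, so f = 0.03368.
ΔP = f(L/D_h)(ρV²/2) = 0.03368·15.2/0.08529·0.4453 = 2.673 Pa.

ΔP ≈ 2.67 Pa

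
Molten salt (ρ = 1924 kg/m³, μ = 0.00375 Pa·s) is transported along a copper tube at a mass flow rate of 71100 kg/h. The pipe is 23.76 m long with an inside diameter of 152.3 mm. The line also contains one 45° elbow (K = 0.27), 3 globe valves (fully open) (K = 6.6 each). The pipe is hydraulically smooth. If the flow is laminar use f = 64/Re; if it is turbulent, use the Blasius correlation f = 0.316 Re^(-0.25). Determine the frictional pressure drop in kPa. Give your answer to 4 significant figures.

ΔP ≈ 7.170 kPa

ṁ = 71100 kg/h = 71100/3600 = 19.75 kg/s.
A = πD²/4 = π(0.1523)²/4 = 0.01822 m²; mean velocity V = ṁ/(ρA) = 19.75/(1924 · 0.01822) = 0.5635 m/s.
Reynolds number Re = ρVD/μ = 1924 · 0.5635 · 0.1523 / 0.00375 = 4.403e+04.
Re > 4000 → turbulent. Smooth-pipe (Blasius): f = 0.316 Re^(-0.25) = 0.316/(4.403e+04)^0.25 = 0.02181.
Total minor-loss coefficient ΣK = 1·0.27 + 3·6.6 = 20.1.
ΔP = [f·L/D + ΣK]·(ρV²/2) = [0.02181·23.76/0.1523 + 20.1]·(1924·0.5635²/2) = [3.403 + 20.1]·305.4 = 7170 Pa.
ΔP = 7170 Pa = 7.170 kPa.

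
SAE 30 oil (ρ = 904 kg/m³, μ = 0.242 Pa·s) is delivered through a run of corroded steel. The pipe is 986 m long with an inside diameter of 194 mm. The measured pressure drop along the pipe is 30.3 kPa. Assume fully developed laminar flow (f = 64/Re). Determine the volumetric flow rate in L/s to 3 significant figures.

For laminar flow, f = 64/Re with Re = ρVD/μ, so Darcy-Weisbach reduces to ΔP = 32μLV/D². Solving for V: V = ΔP·D²/(32μL) = 3.03e+04·(0.194)²/(32·0.242·986) = 0.1493 m/s.
Check: Re = ρVD/μ = 904·0.1493·0.194/0.242 = 108.2 < 2300, so the laminar assumption holds.
Q = V·A = 0.1493·(π/4·0.194²) = 0.004415 m³/s = 4.41 L/s.

Q ≈ 4.41 L/s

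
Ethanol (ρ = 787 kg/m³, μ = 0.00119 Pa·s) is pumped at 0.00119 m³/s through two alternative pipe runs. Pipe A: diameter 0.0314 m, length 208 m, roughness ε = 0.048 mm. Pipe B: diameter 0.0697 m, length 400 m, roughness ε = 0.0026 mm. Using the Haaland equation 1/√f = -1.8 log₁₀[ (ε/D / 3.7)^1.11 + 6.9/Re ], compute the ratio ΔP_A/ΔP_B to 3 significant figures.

ΔP_A/ΔP_B ≈ 26.5

Pipe A: V = Q/A = 0.00119/0.0007744 = 1.537 m/s; Re = 3.191e+04; ε/D = 0.00153; Haaland → f = 0.02659; ΔP_A = f(L/D)(ρV²/2) = 1.637e+05 Pa.
Pipe B: V = Q/A = 0.00119/0.003816 = 0.3119 m/s; Re = 1.438e+04; ε/D = 3.73e-05; Haaland → f = 0.02806; ΔP_B = f(L/D)(ρV²/2) = 6165 Pa.
ΔP_A/ΔP_B = 1.637e+05/6165 = 26.5.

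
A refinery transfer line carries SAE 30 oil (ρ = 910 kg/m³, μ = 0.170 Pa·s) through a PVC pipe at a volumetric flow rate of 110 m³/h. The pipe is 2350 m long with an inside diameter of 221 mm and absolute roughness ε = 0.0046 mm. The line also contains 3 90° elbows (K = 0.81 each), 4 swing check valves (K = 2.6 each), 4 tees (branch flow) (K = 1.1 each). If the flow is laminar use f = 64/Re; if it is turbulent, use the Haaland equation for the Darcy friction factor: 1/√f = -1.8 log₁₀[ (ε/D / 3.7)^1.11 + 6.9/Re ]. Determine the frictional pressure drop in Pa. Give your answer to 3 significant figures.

Q = 110 m³/h = 110/3600 = 0.03056 m³/s.
Cross-sectional area A = πD²/4 = π(0.221)²/4 = 0.03836 m²; mean velocity V = Q/A = 0.03056/0.03836 = 0.7966 m/s.
Reynolds number Re = ρVD/μ = 910 · 0.7966 · 0.221 / 0.17 = 942.3.
Re < 2300 → laminar flow, so f = 64/Re = 64/942.3 = 0.06792 (the turbulent correlation is not needed).
Total minor-loss coefficient ΣK = 3·0.81 + 4·2.6 + 4·1.1 = 17.2.
ΔP = [f·L/D + ΣK]·(ρV²/2) = [0.06792·2350/0.221 + 17.2]·(910·0.7966²/2) = [722.2 + 17.2]·288.7 = 2.135e+05 Pa.

ΔP ≈ 213000 Pa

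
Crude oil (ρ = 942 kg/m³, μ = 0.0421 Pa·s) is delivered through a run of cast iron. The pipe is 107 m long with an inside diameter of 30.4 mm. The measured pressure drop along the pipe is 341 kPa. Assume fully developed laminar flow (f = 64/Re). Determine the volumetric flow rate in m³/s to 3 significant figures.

For laminar flow, f = 64/Re with Re = ρVD/μ, so Darcy-Weisbach reduces to ΔP = 32μLV/D². Solving for V: V = ΔP·D²/(32μL) = 3.41e+05·(0.0304)²/(32·0.0421·107) = 2.186 m/s.
Check: Re = ρVD/μ = 942·2.186·0.0304/0.0421 = 1487 < 2300, so the laminar assumption holds.
Q = V·A = 2.186·(π/4·0.0304²) = 0.001587 m³/s = 0.00159 m³/s.

Q ≈ 0.00159 m³/s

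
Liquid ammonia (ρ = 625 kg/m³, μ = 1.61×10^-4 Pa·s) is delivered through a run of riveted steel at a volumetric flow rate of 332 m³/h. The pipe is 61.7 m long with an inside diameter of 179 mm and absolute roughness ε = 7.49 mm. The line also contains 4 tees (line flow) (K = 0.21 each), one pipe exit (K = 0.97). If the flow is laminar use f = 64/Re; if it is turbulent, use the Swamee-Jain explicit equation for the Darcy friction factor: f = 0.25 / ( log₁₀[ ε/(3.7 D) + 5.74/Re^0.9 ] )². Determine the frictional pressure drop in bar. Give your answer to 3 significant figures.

ΔP ≈ 1.03 bar

Q = 332 m³/h = 332/3600 = 0.09222 m³/s.
Cross-sectional area A = πD²/4 = π(0.179)²/4 = 0.02516 m²; mean velocity V = Q/A = 0.09222/0.02516 = 3.665 m/s.
Reynolds number Re = ρVD/μ = 625 · 3.665 · 0.179 / 0.000161 = 2.547e+06.
Re > 4000 → turbulent. Relative roughness ε/D = 0.00749/0.179 = 0.0418. Swamee-Jain: f = 0.25/(log₁₀[0.0418/3.7 + 5.74/2.547e+06^0.9])² = 0.25/(log₁₀[0.0113 + 9.85e-06])² = 0.25/(-1.946)² = 0.066.
Total minor-loss coefficient ΣK = 4·0.21 + 1·0.97 = 1.81.
ΔP = [f·L/D + ΣK]·(ρV²/2) = [0.066·61.7/0.179 + 1.81]·(625·3.665²/2) = [22.75 + 1.81]·4197 = 1.031e+05 Pa.
ΔP = 1.031e+05 Pa = 1.03 bar.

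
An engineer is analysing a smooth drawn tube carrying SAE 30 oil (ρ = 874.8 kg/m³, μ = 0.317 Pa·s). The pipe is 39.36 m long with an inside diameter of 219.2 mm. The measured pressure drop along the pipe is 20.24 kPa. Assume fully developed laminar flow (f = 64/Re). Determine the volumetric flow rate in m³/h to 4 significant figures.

For laminar flow, f = 64/Re with Re = ρVD/μ, so Darcy-Weisbach reduces to ΔP = 32μLV/D². Solving for V: V = ΔP·D²/(32μL) = 2.024e+04·(0.2192)²/(32·0.317·39.36) = 2.436 m/s.
Check: Re = ρVD/μ = 874.8·2.436·0.2192/0.317 = 1473 < 2300, so the laminar assumption holds.
Q = V·A = 2.436·(π/4·0.2192²) = 0.09192 m³/s = 330.9 m³/h.

Q ≈ 330.9 m³/h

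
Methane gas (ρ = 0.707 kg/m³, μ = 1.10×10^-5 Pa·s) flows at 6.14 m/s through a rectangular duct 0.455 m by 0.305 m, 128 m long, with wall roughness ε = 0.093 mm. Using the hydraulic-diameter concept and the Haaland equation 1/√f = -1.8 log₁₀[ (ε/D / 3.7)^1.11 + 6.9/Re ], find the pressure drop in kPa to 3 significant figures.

ΔP ≈ 0.0840 kPa

Hydraulic diameter D_h = 4A/P = 4·(0.455·0.305)/(2·(0.455+0.305)) = 0.5551/1.52 = 0.3652 m.
Re = ρVD_h/μ = 0.707·6.14·0.3652/1.1e-05 = 1.441e+05.
ε/D_h = 9.3e-05/0.3652 = 0.000255; Haaland gives 1/√f = -1.8 log₁₀[2.4e-05+4.79e-05] = 7.458, so f = 0.01798.
ΔP = f(L/D_h)(ρV²/2) = 0.01798·128/0.3652·13.33 = 83.97 Pa.
ΔP = 0.0840 kPa.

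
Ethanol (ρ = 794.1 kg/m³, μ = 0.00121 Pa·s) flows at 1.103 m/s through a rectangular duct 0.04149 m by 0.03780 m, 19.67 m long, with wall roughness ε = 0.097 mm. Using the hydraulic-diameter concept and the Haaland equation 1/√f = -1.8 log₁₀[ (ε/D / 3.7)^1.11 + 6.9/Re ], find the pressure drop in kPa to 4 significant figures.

ΔP ≈ 6.933 kPa

Hydraulic diameter D_h = 4A/P = 4·(0.04149·0.0378)/(2·(0.04149+0.0378)) = 0.006273/0.1586 = 0.03956 m.
Re = ρVD_h/μ = 794.1·1.103·0.03956/0.00121 = 2.864e+04.
ε/D_h = 9.7e-05/0.03956 = 0.00245; Haaland gives 1/√f = -1.8 log₁₀[0.000296+0.000241] = 5.886, so f = 0.02887.
ΔP = f(L/D_h)(ρV²/2) = 0.02887·19.67/0.03956·483.1 = 6933 Pa.
ΔP = 6.933 kPa.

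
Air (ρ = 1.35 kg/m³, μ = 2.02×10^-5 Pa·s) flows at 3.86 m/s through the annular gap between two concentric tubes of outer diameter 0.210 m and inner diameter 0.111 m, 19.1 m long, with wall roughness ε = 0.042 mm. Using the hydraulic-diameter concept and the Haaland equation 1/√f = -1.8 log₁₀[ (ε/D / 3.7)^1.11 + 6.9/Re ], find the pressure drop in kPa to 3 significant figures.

ΔP ≈ 0.0487 kPa

Hydraulic diameter D_h = 4A/P = D_o - D_i = 0.21 - 0.111 = 0.099 m.
Re = ρVD_h/μ = 1.35·3.86·0.099/2.02e-05 = 2.554e+04.
ε/D_h = 4.2e-05/0.099 = 0.000424; Haaland gives 1/√f = -1.8 log₁₀[4.23e-05+0.00027] = 6.309, so f = 0.02512.
ΔP = f(L/D_h)(ρV²/2) = 0.02512·19.1/0.099·10.06 = 48.74 Pa.
ΔP = 0.0487 kPa.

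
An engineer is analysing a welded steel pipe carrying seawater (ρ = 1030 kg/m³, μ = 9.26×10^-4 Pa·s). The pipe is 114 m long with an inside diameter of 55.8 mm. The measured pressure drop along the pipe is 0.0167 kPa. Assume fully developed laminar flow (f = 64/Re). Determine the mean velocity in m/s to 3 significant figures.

For laminar flow, f = 64/Re with Re = ρVD/μ, so Darcy-Weisbach reduces to ΔP = 32μLV/D². Solving for V: V = ΔP·D²/(32μL) = 16.7·(0.0558)²/(32·0.000926·114) = 0.01539 m/s.
Check: Re = ρVD/μ = 1030·0.01539·0.0558/0.000926 = 955.4 < 2300, so the laminar assumption holds.

V ≈ 0.0154 m/s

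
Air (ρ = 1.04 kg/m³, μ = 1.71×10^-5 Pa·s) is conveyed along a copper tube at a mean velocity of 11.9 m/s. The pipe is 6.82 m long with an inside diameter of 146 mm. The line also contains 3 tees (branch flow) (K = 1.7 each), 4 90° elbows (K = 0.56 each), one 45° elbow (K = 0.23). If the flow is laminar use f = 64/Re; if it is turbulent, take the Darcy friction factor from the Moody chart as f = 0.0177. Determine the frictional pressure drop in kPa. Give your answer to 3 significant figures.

ΔP ≈ 0.618 kPa

Reynolds number Re = ρVD/μ = 1.04 · 11.9 · 0.146 / 1.71e-05 = 1.057e+05.
Re > 4000 → turbulent; use the Moody-chart value f = 0.0177.
Total minor-loss coefficient ΣK = 3·1.7 + 4·0.56 + 1·0.23 = 7.57.
ΔP = [f·L/D + ΣK]·(ρV²/2) = [0.0177·6.82/0.146 + 7.57]·(1.04·11.9²/2) = [0.8268 + 7.57]·73.64 = 618.3 Pa.
ΔP = 618.3 Pa = 0.618 kPa.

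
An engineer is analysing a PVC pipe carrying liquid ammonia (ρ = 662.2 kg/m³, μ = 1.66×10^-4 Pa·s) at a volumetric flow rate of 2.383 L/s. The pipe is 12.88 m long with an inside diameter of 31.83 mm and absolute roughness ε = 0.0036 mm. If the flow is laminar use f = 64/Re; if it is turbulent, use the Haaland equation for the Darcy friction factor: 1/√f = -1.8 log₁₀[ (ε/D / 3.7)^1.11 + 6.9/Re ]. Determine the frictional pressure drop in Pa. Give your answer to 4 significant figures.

Q = 2.383 L/s = 2.383/1000 = 0.002383 m³/s.
Cross-sectional area A = πD²/4 = π(0.03183)²/4 = 0.0007957 m²; mean velocity V = Q/A = 0.002383/0.0007957 = 2.995 m/s.
Reynolds number Re = ρVD/μ = 662.2 · 2.995 · 0.03183 / 0.000166 = 3.803e+05.
Re > 4000 → turbulent. Relative roughness ε/D = 3.6e-06/0.03183 = 0.000113. Haaland: 1/√f = -1.8 log₁₀[(0.000113/3.7)^1.11 + 6.9/3.803e+05] = -1.8 log₁₀[9.74e-06 + 1.81e-05] = 8.198, so f = 0.01488.
Darcy-Weisbach: ΔP = f(L/D)(ρV²/2) = 0.01488·(12.88/0.03183)·(662.2·2.995²/2) = 0.01488·404.6·2969 = 1.788e+04 Pa.

ΔP ≈ 17880 Pa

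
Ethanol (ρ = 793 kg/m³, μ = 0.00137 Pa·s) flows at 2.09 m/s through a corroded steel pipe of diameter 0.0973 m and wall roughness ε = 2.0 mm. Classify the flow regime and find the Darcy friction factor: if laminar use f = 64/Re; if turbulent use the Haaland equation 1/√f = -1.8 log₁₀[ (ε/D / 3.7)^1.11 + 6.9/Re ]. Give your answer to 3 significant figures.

f ≈ 0.0496

Re = ρVD/μ = 793·2.09·0.0973/0.00137 = 1.177e+05.
Re > 4000 → turbulent. ε/D = 0.002/0.0973 = 0.0206; Haaland: 1/√f = -1.8 log₁₀[0.00314 + 5.86e-05] = 4.492, so f = 0.04957.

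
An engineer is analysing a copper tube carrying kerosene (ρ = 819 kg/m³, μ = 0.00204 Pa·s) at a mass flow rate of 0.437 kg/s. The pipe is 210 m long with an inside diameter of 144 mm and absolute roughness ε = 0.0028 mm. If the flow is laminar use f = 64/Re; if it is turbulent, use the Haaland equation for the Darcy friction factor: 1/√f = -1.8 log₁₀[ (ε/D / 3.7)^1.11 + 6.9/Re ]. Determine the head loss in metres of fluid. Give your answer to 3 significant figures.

h_f ≈ 0.00270 m

A = πD²/4 = π(0.144)²/4 = 0.01629 m²; mean velocity V = ṁ/(ρA) = 0.437/(819 · 0.01629) = 0.03276 m/s.
Reynolds number Re = ρVD/μ = 819 · 0.03276 · 0.144 / 0.00204 = 1894.
Re < 2300 → laminar flow, so f = 64/Re = 64/1894 = 0.03379 (the turbulent correlation is not needed).
Darcy-Weisbach: ΔP = f(L/D)(ρV²/2) = 0.03379·(210/0.144)·(819·0.03276²/2) = 0.03379·1458·0.4396 = 21.66 Pa.
Head loss h_f = ΔP/(ρg) = 21.66/(819·9.81) = 0.00270 m.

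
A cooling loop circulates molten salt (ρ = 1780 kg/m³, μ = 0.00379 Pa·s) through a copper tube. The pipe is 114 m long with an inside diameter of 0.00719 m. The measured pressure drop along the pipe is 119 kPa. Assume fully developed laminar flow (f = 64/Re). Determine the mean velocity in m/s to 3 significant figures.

For laminar flow, f = 64/Re with Re = ρVD/μ, so Darcy-Weisbach reduces to ΔP = 32μLV/D². Solving for V: V = ΔP·D²/(32μL) = 1.19e+05·(0.00719)²/(32·0.00379·114) = 0.4449 m/s.
Check: Re = ρVD/μ = 1780·0.4449·0.00719/0.00379 = 1503 < 2300, so the laminar assumption holds.

V ≈ 0.445 m/s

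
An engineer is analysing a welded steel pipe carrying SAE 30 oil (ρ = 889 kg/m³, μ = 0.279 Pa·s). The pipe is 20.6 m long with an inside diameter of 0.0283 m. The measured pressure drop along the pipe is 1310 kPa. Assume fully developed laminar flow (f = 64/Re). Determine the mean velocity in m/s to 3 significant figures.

V ≈ 5.70 m/s

For laminar flow, f = 64/Re with Re = ρVD/μ, so Darcy-Weisbach reduces to ΔP = 32μLV/D². Solving for V: V = ΔP·D²/(32μL) = 1.31e+06·(0.0283)²/(32·0.279·20.6) = 5.705 m/s.
Check: Re = ρVD/μ = 889·5.705·0.0283/0.279 = 514.4 < 2300, so the laminar assumption holds.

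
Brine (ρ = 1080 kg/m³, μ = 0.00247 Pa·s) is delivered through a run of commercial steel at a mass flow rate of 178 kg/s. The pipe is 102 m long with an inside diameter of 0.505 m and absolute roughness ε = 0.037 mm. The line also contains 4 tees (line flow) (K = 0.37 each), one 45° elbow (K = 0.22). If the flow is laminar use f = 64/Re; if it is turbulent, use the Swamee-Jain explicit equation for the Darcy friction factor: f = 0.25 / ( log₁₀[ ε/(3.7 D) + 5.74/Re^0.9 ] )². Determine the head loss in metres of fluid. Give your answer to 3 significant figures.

A = πD²/4 = π(0.505)²/4 = 0.2003 m²; mean velocity V = ṁ/(ρA) = 178/(1080 · 0.2003) = 0.8229 m/s.
Reynolds number Re = ρVD/μ = 1080 · 0.8229 · 0.505 / 0.00247 = 1.817e+05.
Re > 4000 → turbulent. Relative roughness ε/D = 3.7e-05/0.505 = 7.33e-05. Swamee-Jain: f = 0.25/(log₁₀[7.33e-05/3.7 + 5.74/1.817e+05^0.9])² = 0.25/(log₁₀[1.98e-05 + 0.000106])² = 0.25/(-3.9)² = 0.01644.
Total minor-loss coefficient ΣK = 4·0.37 + 1·0.22 = 1.7.
ΔP = [f·L/D + ΣK]·(ρV²/2) = [0.01644·102/0.505 + 1.7]·(1080·0.8229²/2) = [3.32 + 1.7]·365.6 = 1835 Pa.
Head loss h_f = ΔP/(ρg) = 1835/(1080·9.81) = 0.173 m.

h_f ≈ 0.173 m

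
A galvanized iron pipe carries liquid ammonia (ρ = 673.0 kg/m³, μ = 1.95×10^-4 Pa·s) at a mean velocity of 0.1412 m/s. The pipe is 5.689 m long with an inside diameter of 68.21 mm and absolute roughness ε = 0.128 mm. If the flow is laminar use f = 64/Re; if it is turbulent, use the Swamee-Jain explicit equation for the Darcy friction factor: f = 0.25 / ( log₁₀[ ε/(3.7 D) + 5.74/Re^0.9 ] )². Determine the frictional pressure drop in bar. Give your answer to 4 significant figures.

ΔP ≈ 1.553×10^-4 bar

Reynolds number Re = ρVD/μ = 673 · 0.1412 · 0.06821 / 0.000195 = 3.324e+04.
Re > 4000 → turbulent. Relative roughness ε/D = 0.000128/0.06821 = 0.00188. Swamee-Jain: f = 0.25/(log₁₀[0.00188/3.7 + 5.74/3.324e+04^0.9])² = 0.25/(log₁₀[0.000507 + 0.000489])² = 0.25/(-3.002)² = 0.02775.
Darcy-Weisbach: ΔP = f(L/D)(ρV²/2) = 0.02775·(5.689/0.06821)·(673·0.1412²/2) = 0.02775·83.4·6.709 = 15.53 Pa.
ΔP = 15.53 Pa = 1.553×10^-4 bar.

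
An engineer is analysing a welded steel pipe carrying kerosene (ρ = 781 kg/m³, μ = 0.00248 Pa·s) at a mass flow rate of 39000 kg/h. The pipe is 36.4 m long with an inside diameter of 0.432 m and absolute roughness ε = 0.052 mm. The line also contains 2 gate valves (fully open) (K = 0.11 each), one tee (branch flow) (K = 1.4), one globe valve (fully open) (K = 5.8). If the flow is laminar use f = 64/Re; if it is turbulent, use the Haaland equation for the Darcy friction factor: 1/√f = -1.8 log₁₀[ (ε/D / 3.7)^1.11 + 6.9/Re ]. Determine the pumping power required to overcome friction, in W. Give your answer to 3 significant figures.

ṁ = 39000 kg/h = 39000/3600 = 10.83 kg/s.
A = πD²/4 = π(0.432)²/4 = 0.1466 m²; mean velocity V = ṁ/(ρA) = 10.83/(781 · 0.1466) = 0.09464 m/s.
Reynolds number Re = ρVD/μ = 781 · 0.09464 · 0.432 / 0.00248 = 1.287e+04.
Re > 4000 → turbulent. Relative roughness ε/D = 5.2e-05/0.432 = 0.00012. Haaland: 1/√f = -1.8 log₁₀[(0.00012/3.7)^1.11 + 6.9/1.287e+04] = -1.8 log₁₀[1.04e-05 + 0.000536] = 5.873, so f = 0.029.
Total minor-loss coefficient ΣK = 2·0.11 + 1·1.4 + 1·5.8 = 7.42.
ΔP = [f·L/D + ΣK]·(ρV²/2) = [0.029·36.4/0.432 + 7.42]·(781·0.09464²/2) = [2.443 + 7.42]·3.497 = 34.49 Pa.
Q = ṁ/ρ = 10.83/781 = 0.01387 m³/s.
Pumping power P = QΔP = 0.01387·34.49 = 0.4785 W = 0.478 W.

P ≈ 0.478 W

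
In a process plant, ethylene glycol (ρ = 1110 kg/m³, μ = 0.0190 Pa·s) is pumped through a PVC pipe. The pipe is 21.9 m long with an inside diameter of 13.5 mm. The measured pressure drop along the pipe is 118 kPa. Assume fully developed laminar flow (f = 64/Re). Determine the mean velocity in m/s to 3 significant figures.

V ≈ 1.62 m/s

For laminar flow, f = 64/Re with Re = ρVD/μ, so Darcy-Weisbach reduces to ΔP = 32μLV/D². Solving for V: V = ΔP·D²/(32μL) = 1.18e+05·(0.0135)²/(32·0.019·21.9) = 1.615 m/s.
Check: Re = ρVD/μ = 1110·1.615·0.0135/0.019 = 1274 < 2300, so the laminar assumption holds.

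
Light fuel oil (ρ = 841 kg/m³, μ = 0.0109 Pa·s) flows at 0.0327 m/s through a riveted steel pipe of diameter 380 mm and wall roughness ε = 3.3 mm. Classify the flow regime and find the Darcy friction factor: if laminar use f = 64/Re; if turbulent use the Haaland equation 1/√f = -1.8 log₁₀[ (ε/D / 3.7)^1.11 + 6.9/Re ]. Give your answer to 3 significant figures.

f ≈ 0.0668

Re = ρVD/μ = 841·0.0327·0.38/0.0109 = 958.7.
Re < 2300 → laminar, so f = 64/Re = 0.06675 (roughness is irrelevant in laminar flow).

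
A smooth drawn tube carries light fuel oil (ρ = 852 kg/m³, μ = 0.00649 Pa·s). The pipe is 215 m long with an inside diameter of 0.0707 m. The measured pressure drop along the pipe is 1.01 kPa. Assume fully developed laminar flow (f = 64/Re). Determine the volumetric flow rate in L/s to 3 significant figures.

For laminar flow, f = 64/Re with Re = ρVD/μ, so Darcy-Weisbach reduces to ΔP = 32μLV/D². Solving for V: V = ΔP·D²/(32μL) = 1010·(0.0707)²/(32·0.00649·215) = 0.1131 m/s.
Check: Re = ρVD/μ = 852·0.1131·0.0707/0.00649 = 1049 < 2300, so the laminar assumption holds.
Q = V·A = 0.1131·(π/4·0.0707²) = 0.0004439 m³/s = 0.444 L/s.

Q ≈ 0.444 L/s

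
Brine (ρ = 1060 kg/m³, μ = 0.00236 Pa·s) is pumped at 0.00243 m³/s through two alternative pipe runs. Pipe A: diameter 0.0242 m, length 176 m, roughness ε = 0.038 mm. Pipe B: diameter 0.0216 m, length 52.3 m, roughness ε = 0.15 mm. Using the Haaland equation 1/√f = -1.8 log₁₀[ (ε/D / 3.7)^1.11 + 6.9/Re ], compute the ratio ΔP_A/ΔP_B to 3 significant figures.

Pipe A: V = Q/A = 0.00243/0.00046 = 5.283 m/s; Re = 5.742e+04; ε/D = 0.00157; Haaland → f = 0.02489; ΔP_A = f(L/D)(ρV²/2) = 2.677e+06 Pa.
Pipe B: V = Q/A = 0.00243/0.0003664 = 6.631 m/s; Re = 6.434e+04; ε/D = 0.00694; Haaland → f = 0.03476; ΔP_B = f(L/D)(ρV²/2) = 1.962e+06 Pa.
ΔP_A/ΔP_B = 2.677e+06/1.962e+06 = 1.36.

ΔP_A/ΔP_B ≈ 1.36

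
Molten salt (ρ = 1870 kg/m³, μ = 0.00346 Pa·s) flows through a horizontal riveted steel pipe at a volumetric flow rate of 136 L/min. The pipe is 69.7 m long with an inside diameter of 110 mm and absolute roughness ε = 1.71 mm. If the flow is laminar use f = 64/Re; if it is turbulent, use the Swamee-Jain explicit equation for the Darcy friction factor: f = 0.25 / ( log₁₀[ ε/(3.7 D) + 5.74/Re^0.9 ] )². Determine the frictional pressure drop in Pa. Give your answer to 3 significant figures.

ΔP ≈ 1620 Pa

Q = 136 L/min = 136/60000 = 0.002267 m³/s.
Cross-sectional area A = πD²/4 = π(0.11)²/4 = 0.009503 m²; mean velocity V = Q/A = 0.002267/0.009503 = 0.2385 m/s.
Reynolds number Re = ρVD/μ = 1870 · 0.2385 · 0.11 / 0.00346 = 1.418e+04.
Re > 4000 → turbulent. Relative roughness ε/D = 0.00171/0.11 = 0.0155. Swamee-Jain: f = 0.25/(log₁₀[0.0155/3.7 + 5.74/1.418e+04^0.9])² = 0.25/(log₁₀[0.0042 + 0.00105])² = 0.25/(-2.279)² = 0.04811.
Darcy-Weisbach: ΔP = f(L/D)(ρV²/2) = 0.04811·(69.7/0.11)·(1870·0.2385²/2) = 0.04811·633.6·53.19 = 1622 Pa.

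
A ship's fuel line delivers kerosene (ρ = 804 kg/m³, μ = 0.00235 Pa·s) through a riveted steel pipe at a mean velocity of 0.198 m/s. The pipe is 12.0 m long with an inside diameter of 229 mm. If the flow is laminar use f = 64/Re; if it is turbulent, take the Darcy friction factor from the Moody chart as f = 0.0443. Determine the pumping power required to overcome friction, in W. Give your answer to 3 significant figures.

P ≈ 0.298 W

Reynolds number Re = ρVD/μ = 804 · 0.198 · 0.229 / 0.00235 = 1.551e+04.
Re > 4000 → turbulent; use the Moody-chart value f = 0.0443.
Darcy-Weisbach: ΔP = f(L/D)(ρV²/2) = 0.0443·(12/0.229)·(804·0.198²/2) = 0.0443·52.4·15.76 = 36.59 Pa.
Q = V·A = 0.198·0.04119 = 0.008155 m³/s.
Pumping power P = QΔP = 0.008155·36.59 = 0.2984 W = 0.298 W.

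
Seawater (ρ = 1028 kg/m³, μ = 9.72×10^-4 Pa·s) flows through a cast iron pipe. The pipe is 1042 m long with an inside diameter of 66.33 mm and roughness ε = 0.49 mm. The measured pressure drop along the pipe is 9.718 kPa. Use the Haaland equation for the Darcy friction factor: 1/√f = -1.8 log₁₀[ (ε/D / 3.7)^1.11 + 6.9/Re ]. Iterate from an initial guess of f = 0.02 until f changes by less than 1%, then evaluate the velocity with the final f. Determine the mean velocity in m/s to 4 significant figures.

Rearranging Darcy-Weisbach: V = √(2·ΔP·D/(f·L·ρ)). With ε/D = 0.00049/0.06633 = 0.00739, iterate starting from f = 0.02:
  f = 0.02 → V = √(2·9718·0.06633/(0.02·1042·1028)) = 0.2453 m/s; Re = ρVD/μ = 1.721e+04; f → 0.03797
  f = 0.03797 → V = 0.178 m/s; Re = 1.249e+04; f → 0.03918
  f = 0.03918 → V = 0.1753 m/s; Re = 1.23e+04; f → 0.03924
Converged (Δf/f < 1%). With the final f = 0.03924: V = √(2·9718·0.06633/(0.03924·1042·1028)) = 0.1751 m/s.

V ≈ 0.1751 m/s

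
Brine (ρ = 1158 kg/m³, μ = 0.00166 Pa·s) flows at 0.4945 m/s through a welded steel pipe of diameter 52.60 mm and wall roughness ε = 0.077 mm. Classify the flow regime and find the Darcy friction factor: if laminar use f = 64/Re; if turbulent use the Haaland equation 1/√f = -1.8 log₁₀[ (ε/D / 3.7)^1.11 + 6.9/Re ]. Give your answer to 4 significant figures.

Re = ρVD/μ = 1158·0.4945·0.0526/0.00166 = 1.814e+04.
Re > 4000 → turbulent. ε/D = 7.7e-05/0.0526 = 0.00146; Haaland: 1/√f = -1.8 log₁₀[0.000167 + 0.00038] = 5.871, so f = 0.02901.

f ≈ 0.02901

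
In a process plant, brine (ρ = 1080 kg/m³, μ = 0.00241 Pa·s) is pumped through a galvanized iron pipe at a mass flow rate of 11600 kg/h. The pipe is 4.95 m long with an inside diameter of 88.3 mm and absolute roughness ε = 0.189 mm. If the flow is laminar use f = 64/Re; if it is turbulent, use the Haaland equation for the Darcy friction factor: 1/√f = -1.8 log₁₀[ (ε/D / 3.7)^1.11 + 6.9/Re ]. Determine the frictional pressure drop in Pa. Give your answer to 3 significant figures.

ΔP ≈ 215 Pa

ṁ = 11600 kg/h = 11600/3600 = 3.222 kg/s.
A = πD²/4 = π(0.0883)²/4 = 0.006124 m²; mean velocity V = ṁ/(ρA) = 3.222/(1080 · 0.006124) = 0.4872 m/s.
Reynolds number Re = ρVD/μ = 1080 · 0.4872 · 0.0883 / 0.00241 = 1.928e+04.
Re > 4000 → turbulent. Relative roughness ε/D = 0.000189/0.0883 = 0.00214. Haaland: 1/√f = -1.8 log₁₀[(0.00214/3.7)^1.11 + 6.9/1.928e+04] = -1.8 log₁₀[0.000255 + 0.000358] = 5.783, so f = 0.0299.
Darcy-Weisbach: ΔP = f(L/D)(ρV²/2) = 0.0299·(4.95/0.0883)·(1080·0.4872²/2) = 0.0299·56.06·128.2 = 214.9 Pa.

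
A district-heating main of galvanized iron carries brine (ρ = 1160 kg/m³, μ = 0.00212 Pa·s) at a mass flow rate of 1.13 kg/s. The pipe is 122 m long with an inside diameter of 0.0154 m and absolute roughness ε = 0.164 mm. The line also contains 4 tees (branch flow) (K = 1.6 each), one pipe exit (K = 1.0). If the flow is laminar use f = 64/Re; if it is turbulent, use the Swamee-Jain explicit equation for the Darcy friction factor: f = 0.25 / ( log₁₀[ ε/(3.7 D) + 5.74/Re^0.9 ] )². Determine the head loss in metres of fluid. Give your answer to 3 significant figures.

h_f ≈ 457 m

A = πD²/4 = π(0.0154)²/4 = 0.0001863 m²; mean velocity V = ṁ/(ρA) = 1.13/(1160 · 0.0001863) = 5.23 m/s.
Reynolds number Re = ρVD/μ = 1160 · 5.23 · 0.0154 / 0.00212 = 4.407e+04.
Re > 4000 → turbulent. Relative roughness ε/D = 0.000164/0.0154 = 0.0106. Swamee-Jain: f = 0.25/(log₁₀[0.0106/3.7 + 5.74/4.407e+04^0.9])² = 0.25/(log₁₀[0.00288 + 0.000379])² = 0.25/(-2.487)² = 0.04042.
Total minor-loss coefficient ΣK = 4·1.6 + 1·1 = 7.4.
ΔP = [f·L/D + ΣK]·(ρV²/2) = [0.04042·122/0.0154 + 7.4]·(1160·5.23²/2) = [320.2 + 7.4]·1.586e+04 = 5.197e+06 Pa.
Head loss h_f = ΔP/(ρg) = 5.197e+06/(1160·9.81) = 457 m.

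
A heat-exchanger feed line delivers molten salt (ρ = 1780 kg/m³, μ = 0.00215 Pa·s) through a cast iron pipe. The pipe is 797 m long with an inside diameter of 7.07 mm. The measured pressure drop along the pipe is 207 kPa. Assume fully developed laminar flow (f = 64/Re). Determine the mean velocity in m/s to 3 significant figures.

For laminar flow, f = 64/Re with Re = ρVD/μ, so Darcy-Weisbach reduces to ΔP = 32μLV/D². Solving for V: V = ΔP·D²/(32μL) = 2.07e+05·(0.00707)²/(32·0.00215·797) = 0.1887 m/s.
Check: Re = ρVD/μ = 1780·0.1887·0.00707/0.00215 = 1104 < 2300, so the laminar assumption holds.

V ≈ 0.189 m/s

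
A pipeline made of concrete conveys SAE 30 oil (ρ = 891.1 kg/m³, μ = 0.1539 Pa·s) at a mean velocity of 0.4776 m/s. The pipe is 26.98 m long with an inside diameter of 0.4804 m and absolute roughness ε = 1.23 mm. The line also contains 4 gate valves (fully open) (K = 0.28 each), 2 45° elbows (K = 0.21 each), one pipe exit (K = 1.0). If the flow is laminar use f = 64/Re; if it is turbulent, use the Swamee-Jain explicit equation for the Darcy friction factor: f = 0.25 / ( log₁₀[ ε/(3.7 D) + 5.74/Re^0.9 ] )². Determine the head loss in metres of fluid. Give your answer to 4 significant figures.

Reynolds number Re = ρVD/μ = 891.1 · 0.4776 · 0.4804 / 0.154 = 1328.
Re < 2300 → laminar flow, so f = 64/Re = 64/1328 = 0.04818 (the turbulent correlation is not needed).
Total minor-loss coefficient ΣK = 4·0.28 + 2·0.21 + 1·1 = 2.54.
ΔP = [f·L/D + ΣK]·(ρV²/2) = [0.04818·26.98/0.4804 + 2.54]·(891.1·0.4776²/2) = [2.706 + 2.54]·101.6 = 533.1 Pa.
Head loss h_f = ΔP/(ρg) = 533.1/(891.1·9.81) = 0.06099 m.

h_f ≈ 0.06099 m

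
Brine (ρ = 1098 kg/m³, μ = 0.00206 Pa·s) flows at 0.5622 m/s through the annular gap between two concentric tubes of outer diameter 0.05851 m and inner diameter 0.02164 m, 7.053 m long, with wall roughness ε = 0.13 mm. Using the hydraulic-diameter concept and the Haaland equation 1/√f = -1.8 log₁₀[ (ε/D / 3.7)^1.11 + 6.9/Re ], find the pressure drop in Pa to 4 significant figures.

ΔP ≈ 1160 Pa

Hydraulic diameter D_h = 4A/P = D_o - D_i = 0.05851 - 0.02164 = 0.03687 m.
Re = ρVD_h/μ = 1098·0.5622·0.03687/0.00206 = 1.105e+04.
ε/D_h = 0.00013/0.03687 = 0.00353; Haaland gives 1/√f = -1.8 log₁₀[0.000443+0.000625] = 5.349, so f = 0.03496.
ΔP = f(L/D_h)(ρV²/2) = 0.03496·7.053/0.03687·173.5 = 1160 Pa.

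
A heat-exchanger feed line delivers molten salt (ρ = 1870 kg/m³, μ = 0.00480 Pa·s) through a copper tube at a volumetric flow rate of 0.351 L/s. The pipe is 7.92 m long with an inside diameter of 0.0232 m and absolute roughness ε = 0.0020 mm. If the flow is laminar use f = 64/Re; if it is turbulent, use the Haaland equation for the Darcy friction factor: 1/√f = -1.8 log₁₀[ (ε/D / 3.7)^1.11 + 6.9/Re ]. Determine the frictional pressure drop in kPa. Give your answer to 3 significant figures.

Q = 0.351 L/s = 0.351/1000 = 0.000351 m³/s.
Cross-sectional area A = πD²/4 = π(0.0232)²/4 = 0.0004227 m²; mean velocity V = Q/A = 0.000351/0.0004227 = 0.8303 m/s.
Reynolds number Re = ρVD/μ = 1870 · 0.8303 · 0.0232 / 0.0048 = 7505.
Re > 4000 → turbulent. Relative roughness ε/D = 2e-06/0.0232 = 8.62e-05. Haaland: 1/√f = -1.8 log₁₀[(8.62e-05/3.7)^1.11 + 6.9/7505] = -1.8 log₁₀[7.21e-06 + 0.000919] = 5.46, so f = 0.03355.
Darcy-Weisbach: ΔP = f(L/D)(ρV²/2) = 0.03355·(7.92/0.0232)·(1870·0.8303²/2) = 0.03355·341.4·644.6 = 7383 Pa.
ΔP = 7383 Pa = 7.38 kPa.

ΔP ≈ 7.38 kPa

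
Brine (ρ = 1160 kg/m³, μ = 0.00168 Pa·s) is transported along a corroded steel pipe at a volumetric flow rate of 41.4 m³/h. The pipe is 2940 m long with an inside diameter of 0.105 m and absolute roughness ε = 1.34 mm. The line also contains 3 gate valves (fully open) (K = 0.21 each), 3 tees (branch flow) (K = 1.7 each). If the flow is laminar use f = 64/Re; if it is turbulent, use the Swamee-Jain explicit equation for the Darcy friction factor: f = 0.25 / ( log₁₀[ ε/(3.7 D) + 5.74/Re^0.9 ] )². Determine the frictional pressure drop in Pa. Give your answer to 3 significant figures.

ΔP ≈ 1.21×10^6 Pa

Q = 41.4 m³/h = 41.4/3600 = 0.0115 m³/s.
Cross-sectional area A = πD²/4 = π(0.105)²/4 = 0.008659 m²; mean velocity V = Q/A = 0.0115/0.008659 = 1.328 m/s.
Reynolds number Re = ρVD/μ = 1160 · 1.328 · 0.105 / 0.00168 = 9.629e+04.
Re > 4000 → turbulent. Relative roughness ε/D = 0.00134/0.105 = 0.0128. Swamee-Jain: f = 0.25/(log₁₀[0.0128/3.7 + 5.74/9.629e+04^0.9])² = 0.25/(log₁₀[0.00345 + 0.000188])² = 0.25/(-2.439)² = 0.04202.
Total minor-loss coefficient ΣK = 3·0.21 + 3·1.7 = 5.73.
ΔP = [f·L/D + ΣK]·(ρV²/2) = [0.04202·2940/0.105 + 5.73]·(1160·1.328²/2) = [1176 + 5.73]·1023 = 1.209e+06 Pa.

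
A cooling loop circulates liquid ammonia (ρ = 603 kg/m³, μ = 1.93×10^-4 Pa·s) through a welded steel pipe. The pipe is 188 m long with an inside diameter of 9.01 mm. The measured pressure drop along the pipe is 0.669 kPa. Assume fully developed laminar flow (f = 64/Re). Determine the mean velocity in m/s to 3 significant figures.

For laminar flow, f = 64/Re with Re = ρVD/μ, so Darcy-Weisbach reduces to ΔP = 32μLV/D². Solving for V: V = ΔP·D²/(32μL) = 669·(0.00901)²/(32·0.000193·188) = 0.04677 m/s.
Check: Re = ρVD/μ = 603·0.04677·0.00901/0.000193 = 1317 < 2300, so the laminar assumption holds.

V ≈ 0.0468 m/s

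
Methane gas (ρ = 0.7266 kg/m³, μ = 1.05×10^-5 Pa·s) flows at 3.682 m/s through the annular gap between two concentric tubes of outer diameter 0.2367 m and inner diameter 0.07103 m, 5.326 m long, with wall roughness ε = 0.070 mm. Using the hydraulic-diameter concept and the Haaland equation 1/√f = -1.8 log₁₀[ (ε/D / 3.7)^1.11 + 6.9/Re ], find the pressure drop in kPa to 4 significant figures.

ΔP ≈ 0.003595 kPa

Hydraulic diameter D_h = 4A/P = D_o - D_i = 0.2367 - 0.07103 = 0.1657 m.
Re = ρVD_h/μ = 0.7266·3.682·0.1657/1.05e-05 = 4.221e+04.
ε/D_h = 7e-05/0.1657 = 0.000423; Haaland gives 1/√f = -1.8 log₁₀[4.21e-05+0.000163] = 6.637, so f = 0.0227.
ΔP = f(L/D_h)(ρV²/2) = 0.0227·5.326/0.1657·4.925 = 3.595 Pa.
ΔP = 0.003595 kPa.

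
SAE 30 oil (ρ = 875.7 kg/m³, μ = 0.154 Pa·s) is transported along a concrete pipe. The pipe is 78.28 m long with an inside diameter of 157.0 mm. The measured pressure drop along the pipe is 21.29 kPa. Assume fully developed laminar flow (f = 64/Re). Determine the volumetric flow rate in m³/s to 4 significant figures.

For laminar flow, f = 64/Re with Re = ρVD/μ, so Darcy-Weisbach reduces to ΔP = 32μLV/D². Solving for V: V = ΔP·D²/(32μL) = 2.129e+04·(0.157)²/(32·0.154·78.28) = 1.36 m/s.
Check: Re = ρVD/μ = 875.7·1.36·0.157/0.154 = 1214 < 2300, so the laminar assumption holds.
Q = V·A = 1.36·(π/4·0.157²) = 0.02634 m³/s = 0.02634 m³/s.

Q ≈ 0.02634 m³/s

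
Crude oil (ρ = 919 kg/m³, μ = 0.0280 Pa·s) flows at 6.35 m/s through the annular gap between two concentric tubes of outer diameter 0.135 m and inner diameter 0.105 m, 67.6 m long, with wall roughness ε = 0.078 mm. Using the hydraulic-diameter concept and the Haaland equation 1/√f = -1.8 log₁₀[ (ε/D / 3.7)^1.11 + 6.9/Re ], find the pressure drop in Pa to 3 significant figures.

Hydraulic diameter D_h = 4A/P = D_o - D_i = 0.135 - 0.105 = 0.03 m.
Re = ρVD_h/μ = 919·6.35·0.03/0.028 = 6252.
ε/D_h = 7.8e-05/0.03 = 0.0026; Haaland gives 1/√f = -1.8 log₁₀[0.000316+0.0011] = 5.126, so f = 0.03806.
ΔP = f(L/D_h)(ρV²/2) = 0.03806·67.6/0.03·1.853e+04 = 1.589e+06 Pa.

ΔP ≈ 1.59×10^6 Pa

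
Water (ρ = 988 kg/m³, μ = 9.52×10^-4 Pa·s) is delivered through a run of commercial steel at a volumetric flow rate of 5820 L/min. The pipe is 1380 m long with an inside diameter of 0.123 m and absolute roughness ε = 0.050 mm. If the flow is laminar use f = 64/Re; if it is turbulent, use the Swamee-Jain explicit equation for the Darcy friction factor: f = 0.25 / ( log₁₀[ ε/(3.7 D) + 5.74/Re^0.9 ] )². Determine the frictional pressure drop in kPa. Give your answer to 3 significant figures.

Q = 5820 L/min = 5820/60000 = 0.097 m³/s.
Cross-sectional area A = πD²/4 = π(0.123)²/4 = 0.01188 m²; mean velocity V = Q/A = 0.097/0.01188 = 8.163 m/s.
Reynolds number Re = ρVD/μ = 988 · 8.163 · 0.123 / 0.000952 = 1.042e+06.
Re > 4000 → turbulent. Relative roughness ε/D = 5e-05/0.123 = 0.000407. Swamee-Jain: f = 0.25/(log₁₀[0.000407/3.7 + 5.74/1.042e+06^0.9])² = 0.25/(log₁₀[0.00011 + 2.2e-05])² = 0.25/(-3.88)² = 0.01661.
Darcy-Weisbach: ΔP = f(L/D)(ρV²/2) = 0.01661·(1380/0.123)·(988·8.163²/2) = 0.01661·1.122e+04·3.292e+04 = 6.134e+06 Pa.
ΔP = 6.134e+06 Pa = 6130 kPa.

ΔP ≈ 6130 kPa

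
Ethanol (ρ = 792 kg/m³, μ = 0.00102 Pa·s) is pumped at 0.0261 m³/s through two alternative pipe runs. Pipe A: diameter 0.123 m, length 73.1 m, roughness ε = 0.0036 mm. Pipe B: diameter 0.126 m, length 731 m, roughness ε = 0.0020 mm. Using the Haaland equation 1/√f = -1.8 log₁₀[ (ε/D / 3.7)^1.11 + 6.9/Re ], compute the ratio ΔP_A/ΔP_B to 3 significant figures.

ΔP_A/ΔP_B ≈ 0.113

Pipe A: V = Q/A = 0.0261/0.01188 = 2.197 m/s; Re = 2.098e+05; ε/D = 2.93e-05; Haaland → f = 0.01555; ΔP_A = f(L/D)(ρV²/2) = 1.766e+04 Pa.
Pipe B: V = Q/A = 0.0261/0.01247 = 2.093 m/s; Re = 2.048e+05; ε/D = 1.59e-05; Haaland → f = 0.01553; ΔP_B = f(L/D)(ρV²/2) = 1.563e+05 Pa.
ΔP_A/ΔP_B = 1.766e+04/1.563e+05 = 0.113.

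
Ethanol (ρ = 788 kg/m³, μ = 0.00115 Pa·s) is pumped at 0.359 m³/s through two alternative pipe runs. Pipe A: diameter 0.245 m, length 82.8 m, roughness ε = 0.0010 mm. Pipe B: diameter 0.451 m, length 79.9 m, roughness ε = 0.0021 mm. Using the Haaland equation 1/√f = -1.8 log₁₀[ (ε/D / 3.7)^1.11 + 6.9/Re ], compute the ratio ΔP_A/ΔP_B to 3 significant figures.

ΔP_A/ΔP_B ≈ 19.8

Pipe A: V = Q/A = 0.359/0.04714 = 7.615 m/s; Re = 1.278e+06; ε/D = 4.08e-06; Haaland → f = 0.0112; ΔP_A = f(L/D)(ρV²/2) = 8.651e+04 Pa.
Pipe B: V = Q/A = 0.359/0.1598 = 2.247 m/s; Re = 6.945e+05; ε/D = 4.66e-06; Haaland → f = 0.01239; ΔP_B = f(L/D)(ρV²/2) = 4368 Pa.
ΔP_A/ΔP_B = 8.651e+04/4368 = 19.8.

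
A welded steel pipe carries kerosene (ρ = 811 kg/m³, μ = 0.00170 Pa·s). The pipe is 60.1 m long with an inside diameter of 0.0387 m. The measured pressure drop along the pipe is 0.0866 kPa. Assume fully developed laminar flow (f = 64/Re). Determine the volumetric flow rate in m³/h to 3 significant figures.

Q ≈ 0.168 m³/h

For laminar flow, f = 64/Re with Re = ρVD/μ, so Darcy-Weisbach reduces to ΔP = 32μLV/D². Solving for V: V = ΔP·D²/(32μL) = 86.6·(0.0387)²/(32·0.0017·60.1) = 0.03967 m/s.
Check: Re = ρVD/μ = 811·0.03967·0.0387/0.0017 = 732.4 < 2300, so the laminar assumption holds.
Q = V·A = 0.03967·(π/4·0.0387²) = 4.666e-05 m³/s = 0.168 m³/h.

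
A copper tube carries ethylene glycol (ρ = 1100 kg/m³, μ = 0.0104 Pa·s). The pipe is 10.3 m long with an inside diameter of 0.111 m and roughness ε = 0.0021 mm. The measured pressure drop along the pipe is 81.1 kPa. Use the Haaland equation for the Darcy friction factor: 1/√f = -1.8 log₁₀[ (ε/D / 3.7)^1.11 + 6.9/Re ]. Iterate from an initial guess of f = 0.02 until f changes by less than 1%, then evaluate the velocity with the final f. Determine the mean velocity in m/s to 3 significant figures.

Rearranging Darcy-Weisbach: V = √(2·ΔP·D/(f·L·ρ)). With ε/D = 2.1e-06/0.111 = 1.89e-05, iterate starting from f = 0.02:
  f = 0.02 → V = √(2·8.11e+04·0.111/(0.02·10.3·1100)) = 8.914 m/s; Re = ρVD/μ = 1.047e+05; f → 0.01773
  f = 0.01773 → V = 9.467 m/s; Re = 1.111e+05; f → 0.01752
  f = 0.01752 → V = 9.525 m/s; Re = 1.118e+05; f → 0.01749
Converged (Δf/f < 1%). With the final f = 0.01749: V = √(2·8.11e+04·0.111/(0.01749·10.3·1100)) = 9.531 m/s.

V ≈ 9.53 m/s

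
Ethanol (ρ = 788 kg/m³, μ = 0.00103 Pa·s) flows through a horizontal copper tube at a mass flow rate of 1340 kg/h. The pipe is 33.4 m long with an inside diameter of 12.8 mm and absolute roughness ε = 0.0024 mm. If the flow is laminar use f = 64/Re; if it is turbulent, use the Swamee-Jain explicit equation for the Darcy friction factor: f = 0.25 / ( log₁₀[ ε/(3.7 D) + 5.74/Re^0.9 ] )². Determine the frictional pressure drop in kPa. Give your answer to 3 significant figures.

ΔP ≈ 319 kPa

ṁ = 1340 kg/h = 1340/3600 = 0.3722 kg/s.
A = πD²/4 = π(0.0128)²/4 = 0.0001287 m²; mean velocity V = ṁ/(ρA) = 0.3722/(788 · 0.0001287) = 3.671 m/s.
Reynolds number Re = ρVD/μ = 788 · 3.671 · 0.0128 / 0.00103 = 3.595e+04.
Re > 4000 → turbulent. Relative roughness ε/D = 2.4e-06/0.0128 = 0.000187. Swamee-Jain: f = 0.25/(log₁₀[0.000187/3.7 + 5.74/3.595e+04^0.9])² = 0.25/(log₁₀[5.07e-05 + 0.000456])² = 0.25/(-3.295)² = 0.02302.
Darcy-Weisbach: ΔP = f(L/D)(ρV²/2) = 0.02302·(33.4/0.0128)·(788·3.671²/2) = 0.02302·2609·5309 = 3.189e+05 Pa.
ΔP = 3.189e+05 Pa = 319 kPa.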